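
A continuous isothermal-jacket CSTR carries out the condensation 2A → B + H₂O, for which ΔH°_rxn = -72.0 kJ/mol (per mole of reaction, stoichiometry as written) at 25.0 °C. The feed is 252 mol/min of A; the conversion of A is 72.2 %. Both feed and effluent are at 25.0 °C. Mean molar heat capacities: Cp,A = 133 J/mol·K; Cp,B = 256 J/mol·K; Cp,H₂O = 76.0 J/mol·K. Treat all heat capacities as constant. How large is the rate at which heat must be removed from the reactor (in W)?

Q_out = 109000 W

Extent of reaction ξ = 0.722 × 252 / 2 = 90.972 mol/min
Reaction term: ξ·ΔH°_rxn = 90.972 × -72.0 = -6550 kJ/min
Q = ΔH = -6550 kJ/min = -109.17 kW
Heat removed = 109170 W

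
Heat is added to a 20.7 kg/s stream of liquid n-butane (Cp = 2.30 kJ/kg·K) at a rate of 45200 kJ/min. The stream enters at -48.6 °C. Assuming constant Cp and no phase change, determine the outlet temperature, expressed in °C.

T_out = -32.8 °C

Q = 45200 kJ/min = 753.33 kJ/s
ΔT = Q/(ṁ·Cp) = 753.33/(20.7×2.30) = 15.823 K
T_out = -48.6 + 15.823 = -32.777 °C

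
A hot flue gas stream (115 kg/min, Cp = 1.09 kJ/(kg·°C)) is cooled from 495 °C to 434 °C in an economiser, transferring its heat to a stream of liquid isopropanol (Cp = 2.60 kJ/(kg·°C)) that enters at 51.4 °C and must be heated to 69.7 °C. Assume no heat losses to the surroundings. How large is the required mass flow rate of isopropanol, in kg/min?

ṁ_c = 161 kg/min

Heat released by hot stream: Q = 115 × 1.09 × (495 − 434) = 7646.4 kJ/min
Energy balance on cold side (adiabatic exchanger): Q = ṁ_c·Cp_c·(T_c,out − T_c,in)
ṁ_c = 7646.4 / [2.60 × (69.7 − 51.4)] = 160.71 kg/min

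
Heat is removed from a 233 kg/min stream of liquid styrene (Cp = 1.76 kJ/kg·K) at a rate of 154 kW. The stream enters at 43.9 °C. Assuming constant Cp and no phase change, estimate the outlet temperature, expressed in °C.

Q = 154 kW = 9240 kJ/min
ΔT = Q/(ṁ·Cp) = 9240/(233×1.76) = 22.532 K
T_out = 43.9 − 22.532 = 21.368 °C

T_out = 21.4 °C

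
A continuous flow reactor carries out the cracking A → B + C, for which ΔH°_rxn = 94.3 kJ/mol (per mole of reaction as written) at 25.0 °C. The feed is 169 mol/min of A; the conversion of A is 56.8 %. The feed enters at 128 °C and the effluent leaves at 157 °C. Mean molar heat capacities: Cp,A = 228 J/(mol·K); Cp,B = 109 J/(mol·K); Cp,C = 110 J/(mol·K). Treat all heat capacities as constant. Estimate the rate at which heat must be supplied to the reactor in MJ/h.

Extent of reaction ξ = 0.568 × 169 = 95.992 mol/min
Reaction term: ξ·ΔH°_rxn = 95.992 × 94.3 = 9052 kJ/min
Sensible, feed 128→25 °C: -3968.8 kJ/min
Outlet flows (mol/min): A 73.008, B 95.992, C 95.992
Sensible, products 25→157 °C: 4972.2 kJ/min
Q = ΔH = 10055 kJ/min = 167.59 kW
Heat supplied = 603.33 MJ/h

Q_in = 603 MJ/h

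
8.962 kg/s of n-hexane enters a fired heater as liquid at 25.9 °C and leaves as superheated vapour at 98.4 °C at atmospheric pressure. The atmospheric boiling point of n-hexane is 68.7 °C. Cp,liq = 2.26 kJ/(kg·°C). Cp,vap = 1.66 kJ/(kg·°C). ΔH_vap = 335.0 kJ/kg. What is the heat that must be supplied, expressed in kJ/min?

Q = 259000 kJ/min

liquid 25.9→68.7 °C: 96.728 kJ/kg
vaporisation at 68.7 °C: 335 kJ/kg
vapour 68.7→98.4 °C: 49.302 kJ/kg
Δh = 96.728 + 335 + 49.302 = 481.03 kJ/kg
Q = ṁ·Δh = 8.962 kg/s × 481.03 kJ/kg = 4311 kJ/s
|Q| = 4311 kW = 258660 kJ/min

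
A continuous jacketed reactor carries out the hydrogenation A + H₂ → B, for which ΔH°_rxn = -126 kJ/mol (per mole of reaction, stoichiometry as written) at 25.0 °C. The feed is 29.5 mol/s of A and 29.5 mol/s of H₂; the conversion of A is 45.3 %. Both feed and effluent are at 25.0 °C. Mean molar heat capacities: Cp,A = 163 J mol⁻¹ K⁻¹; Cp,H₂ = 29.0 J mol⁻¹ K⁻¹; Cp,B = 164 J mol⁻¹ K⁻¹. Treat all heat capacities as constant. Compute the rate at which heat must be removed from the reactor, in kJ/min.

Q_out = 101000 kJ/min

Extent of reaction ξ = 0.453 × 29.5 = 13.364 mol/s
Reaction term: ξ·ΔH°_rxn = 13.364 × -126 = -1683.8 kJ/s
Q = ΔH = -1683.8 kJ/s = -1683.8 kW
Heat removed = 101030 kJ/min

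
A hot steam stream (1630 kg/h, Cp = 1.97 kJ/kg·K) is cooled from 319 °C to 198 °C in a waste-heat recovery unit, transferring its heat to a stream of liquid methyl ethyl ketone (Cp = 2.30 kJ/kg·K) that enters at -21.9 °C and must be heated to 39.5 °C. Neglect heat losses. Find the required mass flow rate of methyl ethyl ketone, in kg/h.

Heat released by hot stream: Q = 1630 × 1.97 × (319 − 198) = 388540 kJ/h
Energy balance on cold side (adiabatic exchanger): Q = ṁ_c·Cp_c·(T_c,out − T_c,in)
ṁ_c = 388540 / [2.30 × (39.5 − -21.9)] = 2751.3 kg/h

ṁ_c = 2750 kg/h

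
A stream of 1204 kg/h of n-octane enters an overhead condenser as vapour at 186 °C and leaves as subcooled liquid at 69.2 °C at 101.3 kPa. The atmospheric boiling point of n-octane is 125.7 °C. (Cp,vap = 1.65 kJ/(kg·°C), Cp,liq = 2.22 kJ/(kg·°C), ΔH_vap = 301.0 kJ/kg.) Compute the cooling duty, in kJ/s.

Q_c = 176 kJ/s

vapour 186→125.7 °C: -99.495 kJ/kg
condensation at 125.7 °C: -301 kJ/kg
liquid 125.7→69.2 °C: -125.43 kJ/kg
Δh = -99.495 + -301 + -125.43 = -525.92 kJ/kg
Q = ṁ·Δh = 1204 kg/h × -525.92 kJ/kg = -633210 kJ/h
|Q| = 175.89 kW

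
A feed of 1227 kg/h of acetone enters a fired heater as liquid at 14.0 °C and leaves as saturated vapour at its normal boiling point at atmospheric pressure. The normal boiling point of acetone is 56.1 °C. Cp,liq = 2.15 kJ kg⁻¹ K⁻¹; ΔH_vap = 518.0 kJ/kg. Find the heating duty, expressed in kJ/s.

Q = 207 kJ/s

liquid 14.0→56.1 °C: 90.515 kJ/kg
vaporisation at 56.1 °C: 518 kJ/kg
Δh = 90.515 + 518 = 608.51 kJ/kg
Q = ṁ·Δh = 1227 kg/h × 608.51 kJ/kg = 746650 kJ/h
|Q| = 207.4 kW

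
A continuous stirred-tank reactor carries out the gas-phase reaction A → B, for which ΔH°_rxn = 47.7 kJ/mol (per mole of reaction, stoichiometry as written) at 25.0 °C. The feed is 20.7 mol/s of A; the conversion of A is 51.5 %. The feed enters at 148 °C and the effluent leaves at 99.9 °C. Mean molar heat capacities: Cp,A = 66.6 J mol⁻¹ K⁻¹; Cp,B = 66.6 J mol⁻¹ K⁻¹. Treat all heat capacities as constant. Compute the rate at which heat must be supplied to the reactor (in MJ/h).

Extent of reaction ξ = 0.515 × 20.7 = 10.661 mol/s
Reaction term: ξ·ΔH°_rxn = 10.661 × 47.7 = 508.51 kJ/s
Sensible, feed 148→25 °C: -169.57 kJ/s
Outlet flows (mol/s): A 10.039, B 10.661
Sensible, products 25→99.9 °C: 103.26 kJ/s
Q = ΔH = 442.19 kJ/s = 442.19 kW
Heat supplied = 1591.9 MJ/h

Q_in = 1590 MJ/h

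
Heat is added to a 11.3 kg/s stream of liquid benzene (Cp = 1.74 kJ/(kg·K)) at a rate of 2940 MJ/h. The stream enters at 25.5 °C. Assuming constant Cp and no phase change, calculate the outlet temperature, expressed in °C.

T_out = 67.0 °C

Q = 2940 MJ/h = 816.67 kJ/s
ΔT = Q/(ṁ·Cp) = 816.67/(11.3×1.74) = 41.535 K
T_out = 25.5 + 41.535 = 67.035 °C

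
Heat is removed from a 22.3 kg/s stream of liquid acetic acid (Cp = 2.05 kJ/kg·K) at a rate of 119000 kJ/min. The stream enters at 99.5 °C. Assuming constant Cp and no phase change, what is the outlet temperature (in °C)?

Q = 119000 kJ/min = 1983.3 kJ/s
ΔT = Q/(ṁ·Cp) = 1983.3/(22.3×2.05) = 43.385 K
T_out = 99.5 − 43.385 = 56.115 °C

T_out = 56.1 °C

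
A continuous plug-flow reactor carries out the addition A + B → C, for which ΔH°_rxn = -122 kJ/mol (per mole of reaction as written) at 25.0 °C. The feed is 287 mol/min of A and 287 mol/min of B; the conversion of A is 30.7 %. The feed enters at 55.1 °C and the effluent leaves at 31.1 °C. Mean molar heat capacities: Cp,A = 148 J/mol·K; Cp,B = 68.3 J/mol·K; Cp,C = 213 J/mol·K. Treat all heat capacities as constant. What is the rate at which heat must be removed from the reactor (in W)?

Extent of reaction ξ = 0.307 × 287 = 88.109 mol/min
Reaction term: ξ·ΔH°_rxn = 88.109 × -122 = -10749 kJ/min
Sensible, feed 55.1→25 °C: -1868.6 kJ/min
Outlet flows (mol/min): A 198.89, B 198.89, C 88.109
Sensible, products 25→31.1 °C: 376.9 kJ/min
Q = ΔH = -12241 kJ/min = -204.02 kW
Heat removed = 204020 W

Q_out = 204000 W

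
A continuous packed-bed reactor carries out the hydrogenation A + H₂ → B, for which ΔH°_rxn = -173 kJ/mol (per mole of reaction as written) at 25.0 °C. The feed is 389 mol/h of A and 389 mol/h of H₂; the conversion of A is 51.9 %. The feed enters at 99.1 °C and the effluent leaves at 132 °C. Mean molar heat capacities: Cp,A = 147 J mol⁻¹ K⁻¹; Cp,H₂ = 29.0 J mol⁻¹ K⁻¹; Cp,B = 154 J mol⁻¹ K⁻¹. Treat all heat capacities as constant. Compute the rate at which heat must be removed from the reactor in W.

Q_out = 9210 W

Extent of reaction ξ = 0.519 × 389 = 201.89 mol/h
Reaction term: ξ·ΔH°_rxn = 201.89 × -173 = -34927 kJ/h
Sensible, feed 99.1→25 °C: -5073.2 kJ/h
Outlet flows (mol/h): A 187.11, H₂ 187.11, B 201.89
Sensible, products 25→132 °C: 6850.4 kJ/h
Q = ΔH = -33150 kJ/h = -9.2083 kW
Heat removed = 9208.3 W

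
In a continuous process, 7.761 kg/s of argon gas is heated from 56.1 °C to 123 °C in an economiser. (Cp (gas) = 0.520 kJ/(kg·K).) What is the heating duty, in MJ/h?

Q = ṁ·Cp·ΔT = 7.761 × 0.520 × (123 − 56.1) = 269.99 kJ/s
Heating duty = 971.96 MJ/h

Q = 972 MJ/h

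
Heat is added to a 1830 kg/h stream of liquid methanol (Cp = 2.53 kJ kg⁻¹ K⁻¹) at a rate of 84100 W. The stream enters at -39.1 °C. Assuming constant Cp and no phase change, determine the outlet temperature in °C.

T_out = 26.3 °C

Q = 84100 W = 302760 kJ/h
ΔT = Q/(ṁ·Cp) = 302760/(1830×2.53) = 65.392 K
T_out = -39.1 + 65.392 = 26.292 °C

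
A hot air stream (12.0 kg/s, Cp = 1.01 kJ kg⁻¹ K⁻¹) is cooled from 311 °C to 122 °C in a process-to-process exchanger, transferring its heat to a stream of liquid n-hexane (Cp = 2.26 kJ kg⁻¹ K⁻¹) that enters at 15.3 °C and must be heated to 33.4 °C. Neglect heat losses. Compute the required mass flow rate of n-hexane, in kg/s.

Heat released by hot stream: Q = 12.0 × 1.01 × (311 − 122) = 2290.7 kJ/s
Energy balance on cold side (adiabatic exchanger): Q = ṁ_c·Cp_c·(T_c,out − T_c,in)
ṁ_c = 2290.7 / [2.26 × (33.4 − 15.3)] = 55.999 kg/s

ṁ_c = 56.0 kg/s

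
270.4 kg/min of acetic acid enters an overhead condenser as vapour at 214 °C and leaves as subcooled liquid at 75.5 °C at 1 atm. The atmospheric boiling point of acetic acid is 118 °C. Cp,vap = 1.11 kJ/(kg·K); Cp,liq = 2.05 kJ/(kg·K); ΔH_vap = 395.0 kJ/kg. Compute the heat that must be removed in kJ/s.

vapour 214→118 °C: -106.56 kJ/kg
condensation at 118 °C: -395 kJ/kg
liquid 118→75.5 °C: -87.125 kJ/kg
Δh = -106.56 + -395 + -87.125 = -588.68 kJ/kg
Q = ṁ·Δh = 270.4 kg/min × -588.68 kJ/kg = -159180 kJ/min
|Q| = 2653 kW

Q_c = 2650 kJ/s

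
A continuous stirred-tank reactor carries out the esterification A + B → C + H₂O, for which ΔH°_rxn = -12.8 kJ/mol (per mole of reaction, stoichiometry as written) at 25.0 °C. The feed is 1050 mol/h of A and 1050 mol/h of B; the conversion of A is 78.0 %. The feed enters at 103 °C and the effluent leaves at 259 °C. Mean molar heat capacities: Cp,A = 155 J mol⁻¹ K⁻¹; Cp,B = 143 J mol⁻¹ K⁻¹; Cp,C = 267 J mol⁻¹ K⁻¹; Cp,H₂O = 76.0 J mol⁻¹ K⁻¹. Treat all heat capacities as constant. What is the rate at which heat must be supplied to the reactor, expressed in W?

Extent of reaction ξ = 0.780 × 1050 = 819 mol/h
Reaction term: ξ·ΔH°_rxn = 819 × -12.8 = -10483 kJ/h
Sensible, feed 103→25 °C: -24406 kJ/h
Outlet flows (mol/h): A 231, B 231, C 819, H₂O 819
Sensible, products 25→259 °C: 81843 kJ/h
Q = ΔH = 46953 kJ/h = 13.043 kW
Heat supplied = 13043 W

Q_in = 13000 W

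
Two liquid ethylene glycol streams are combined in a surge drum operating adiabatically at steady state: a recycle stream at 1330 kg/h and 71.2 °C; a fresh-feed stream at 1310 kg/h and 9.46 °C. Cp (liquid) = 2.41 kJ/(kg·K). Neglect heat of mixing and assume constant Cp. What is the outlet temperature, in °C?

T_out = 40.6 °C

Adiabatic, steady state ⇒ Σ ṁᵢCp,ᵢ(T_out − Tᵢ) = 0
T_out = Σ ṁᵢCp,ᵢTᵢ / Σ ṁᵢCp,ᵢ
      = 258080 / 6362.4 = 40.564 °C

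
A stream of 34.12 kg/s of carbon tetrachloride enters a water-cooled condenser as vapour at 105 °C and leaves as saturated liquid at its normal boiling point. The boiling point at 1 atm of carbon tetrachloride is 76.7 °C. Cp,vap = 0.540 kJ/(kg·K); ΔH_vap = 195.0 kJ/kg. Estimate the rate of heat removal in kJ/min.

Q_c = 430000 kJ/min

vapour 105→76.7 °C: -15.282 kJ/kg
condensation at 76.7 °C: -195 kJ/kg
Δh = -15.282 + -195 = -210.28 kJ/kg
Q = ṁ·Δh = 34.12 kg/s × -210.28 kJ/kg = -7174.8 kJ/s
|Q| = 7174.8 kW = 430490 kJ/min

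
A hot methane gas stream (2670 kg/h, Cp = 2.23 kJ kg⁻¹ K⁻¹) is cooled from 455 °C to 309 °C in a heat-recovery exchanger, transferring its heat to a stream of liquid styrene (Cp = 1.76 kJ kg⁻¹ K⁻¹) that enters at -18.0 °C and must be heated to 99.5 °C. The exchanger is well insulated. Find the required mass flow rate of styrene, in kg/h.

ṁ_c = 4200 kg/h

Heat released by hot stream: Q = 2670 × 2.23 × (455 − 309) = 869300 kJ/h
Energy balance on cold side (adiabatic exchanger): Q = ṁ_c·Cp_c·(T_c,out − T_c,in)
ṁ_c = 869300 / [1.76 × (99.5 − -18.0)] = 4203.6 kg/h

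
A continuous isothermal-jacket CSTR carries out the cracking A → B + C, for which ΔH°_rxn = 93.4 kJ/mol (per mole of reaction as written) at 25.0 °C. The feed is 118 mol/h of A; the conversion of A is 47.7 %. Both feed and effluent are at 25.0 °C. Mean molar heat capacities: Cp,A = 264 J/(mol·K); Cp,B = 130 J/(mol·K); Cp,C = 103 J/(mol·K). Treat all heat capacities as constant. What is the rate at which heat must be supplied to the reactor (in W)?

Extent of reaction ξ = 0.477 × 118 = 56.286 mol/h
Reaction term: ξ·ΔH°_rxn = 56.286 × 93.4 = 5257.1 kJ/h
Q = ΔH = 5257.1 kJ/h = 1.4603 kW
Heat supplied = 1460.3 W

Q_in = 1460 W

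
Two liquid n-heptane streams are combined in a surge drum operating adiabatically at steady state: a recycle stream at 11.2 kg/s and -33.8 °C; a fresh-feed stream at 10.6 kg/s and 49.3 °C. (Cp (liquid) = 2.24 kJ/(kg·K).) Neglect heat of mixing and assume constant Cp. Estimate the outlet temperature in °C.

Energy balance with Q = 0: Σ ṁᵢCp,ᵢ(T_out − Tᵢ) = 0
T_out = Σ ṁᵢCp,ᵢTᵢ / Σ ṁᵢCp,ᵢ
      = 322.6 / 48.832 = 6.6064 °C

T_out = 6.61 °C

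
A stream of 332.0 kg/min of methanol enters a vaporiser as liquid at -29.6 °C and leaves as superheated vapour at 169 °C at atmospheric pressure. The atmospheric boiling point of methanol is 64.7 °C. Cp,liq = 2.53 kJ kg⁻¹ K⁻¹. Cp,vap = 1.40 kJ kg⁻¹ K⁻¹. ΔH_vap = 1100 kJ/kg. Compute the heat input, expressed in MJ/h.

Q = 29600 MJ/h

liquid -29.6→64.7 °C: 238.58 kJ/kg
vaporisation at 64.7 °C: 1100 kJ/kg
vapour 64.7→169 °C: 146.02 kJ/kg
Δh = 238.58 + 1100 + 146.02 = 1484.6 kJ/kg
Q = ṁ·Δh = 332.0 kg/min × 1484.6 kJ/kg = 492890 kJ/min
|Q| = 8214.8 kW = 29573 MJ/h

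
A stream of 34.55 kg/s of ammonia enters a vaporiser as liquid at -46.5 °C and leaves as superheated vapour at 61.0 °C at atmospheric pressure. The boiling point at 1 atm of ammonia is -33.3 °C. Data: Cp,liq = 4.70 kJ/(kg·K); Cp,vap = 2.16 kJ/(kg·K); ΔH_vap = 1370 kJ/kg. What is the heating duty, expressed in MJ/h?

Q = 203000 MJ/h

liquid -46.5→-33.3 °C: 62.04 kJ/kg
vaporisation at -33.3 °C: 1370 kJ/kg
vapour -33.3→61.0 °C: 203.69 kJ/kg
Δh = 62.04 + 1370 + 203.69 = 1635.7 kJ/kg
Q = ṁ·Δh = 34.55 kg/s × 1635.7 kJ/kg = 56514 kJ/s
|Q| = 56514 kW = 203450 MJ/h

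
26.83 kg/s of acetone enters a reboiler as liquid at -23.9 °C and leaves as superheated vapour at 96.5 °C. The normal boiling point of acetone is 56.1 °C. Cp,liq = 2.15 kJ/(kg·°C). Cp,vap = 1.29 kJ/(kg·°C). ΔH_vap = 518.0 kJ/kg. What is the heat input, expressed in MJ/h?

liquid -23.9→56.1 °C: 172 kJ/kg
vaporisation at 56.1 °C: 518 kJ/kg
vapour 56.1→96.5 °C: 52.116 kJ/kg
Δh = 172 + 518 + 52.116 = 742.12 kJ/kg
Q = ṁ·Δh = 26.83 kg/s × 742.12 kJ/kg = 19911 kJ/s
|Q| = 19911 kW = 71680 MJ/h

Q = 71700 MJ/h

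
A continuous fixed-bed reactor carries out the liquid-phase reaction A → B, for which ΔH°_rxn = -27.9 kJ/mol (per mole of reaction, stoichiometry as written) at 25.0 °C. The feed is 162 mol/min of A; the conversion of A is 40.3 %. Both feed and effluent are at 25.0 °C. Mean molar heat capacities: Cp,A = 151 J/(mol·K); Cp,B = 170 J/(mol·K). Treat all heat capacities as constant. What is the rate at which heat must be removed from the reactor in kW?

Extent of reaction ξ = 0.403 × 162 = 65.286 mol/min
Reaction term: ξ·ΔH°_rxn = 65.286 × -27.9 = -1821.5 kJ/min
Q = ΔH = -1821.5 kJ/min = -30.358 kW
Heat removed = 30.358 kW

Q_out = 30.4 kW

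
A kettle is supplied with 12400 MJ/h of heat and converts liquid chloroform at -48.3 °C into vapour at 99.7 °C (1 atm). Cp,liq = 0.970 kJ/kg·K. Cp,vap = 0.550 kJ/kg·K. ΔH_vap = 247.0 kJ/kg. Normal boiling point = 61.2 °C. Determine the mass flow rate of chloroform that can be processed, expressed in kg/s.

ṁ = 9.20 kg/s

Δh = 0.970×(61.2−-48.3) + 247.0 + 0.550×(99.7−61.2) = 374.39 kJ/kg
Q = 12400 MJ/h = 3444.4 kJ/s = 3444.4 kJ/s
ṁ = Q/Δh = 3444.4 / 374.39 = 9.2002 kg/s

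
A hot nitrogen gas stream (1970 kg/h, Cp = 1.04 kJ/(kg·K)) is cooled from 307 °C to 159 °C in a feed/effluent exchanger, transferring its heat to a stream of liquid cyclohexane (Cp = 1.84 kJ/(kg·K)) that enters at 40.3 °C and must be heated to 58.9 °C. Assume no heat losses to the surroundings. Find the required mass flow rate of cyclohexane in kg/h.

ṁ_c = 8860 kg/h

Heat released by hot stream: Q = 1970 × 1.04 × (307 − 159) = 303220 kJ/h
Energy balance on cold side (adiabatic exchanger): Q = ṁ_c·Cp_c·(T_c,out − T_c,in)
ṁ_c = 303220 / [1.84 × (58.9 − 40.3)] = 8859.9 kg/h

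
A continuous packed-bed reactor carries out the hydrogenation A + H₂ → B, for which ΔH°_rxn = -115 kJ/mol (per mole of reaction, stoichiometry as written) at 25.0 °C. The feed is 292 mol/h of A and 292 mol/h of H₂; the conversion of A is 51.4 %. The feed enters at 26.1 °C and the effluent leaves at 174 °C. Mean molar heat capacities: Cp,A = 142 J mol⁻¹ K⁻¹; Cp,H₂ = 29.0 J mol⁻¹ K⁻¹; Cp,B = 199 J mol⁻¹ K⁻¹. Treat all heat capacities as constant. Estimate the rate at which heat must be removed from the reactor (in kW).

Q_out = 2.57 kW

Extent of reaction ξ = 0.514 × 292 = 150.09 mol/h
Reaction term: ξ·ΔH°_rxn = 150.09 × -115 = -17260 kJ/h
Sensible, feed 26.1→25 °C: -54.925 kJ/h
Outlet flows (mol/h): A 141.91, H₂ 141.91, B 150.09
Sensible, products 25→174 °C: 8066 kJ/h
Q = ΔH = -9249 kJ/h = -2.5692 kW
Heat removed = 2.5692 kW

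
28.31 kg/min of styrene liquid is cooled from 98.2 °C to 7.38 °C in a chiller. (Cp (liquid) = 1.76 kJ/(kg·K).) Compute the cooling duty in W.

Q = ṁ·Cp·ΔT = 28.31 × 1.76 × (7.38 − 98.2) = -4525.2 kJ/min
Converting: 4525.2 / 60 s = 75.419 kW
Cooling duty = 75419 W

Q_c = 75400 W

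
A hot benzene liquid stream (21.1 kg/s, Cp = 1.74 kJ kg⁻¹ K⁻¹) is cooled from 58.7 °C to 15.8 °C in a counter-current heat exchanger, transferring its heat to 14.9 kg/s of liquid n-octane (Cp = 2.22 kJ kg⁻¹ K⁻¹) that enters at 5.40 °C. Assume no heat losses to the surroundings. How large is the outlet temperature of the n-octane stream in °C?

Heat released by hot stream: Q = 21.1 × 1.74 × (58.7 − 15.8) = 1575 kJ/s
Energy balance on cold side (adiabatic exchanger): Q = ṁ_c·Cp_c·(T_c,out − T_c,in)
T_c,out = 5.40 + 1575/(14.9 × 2.22) = 53.016 °C

T_c,out = 53.0 °C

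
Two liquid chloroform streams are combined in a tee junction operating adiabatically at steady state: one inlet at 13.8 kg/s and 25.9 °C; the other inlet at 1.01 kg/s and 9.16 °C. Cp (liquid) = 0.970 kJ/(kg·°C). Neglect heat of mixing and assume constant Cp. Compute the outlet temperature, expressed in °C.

Energy balance with Q = 0: Σ ṁᵢCp,ᵢ(T_out − Tᵢ) = 0
T_out = Σ ṁᵢCp,ᵢTᵢ / Σ ṁᵢCp,ᵢ
      = 355.67 / 14.366 = 24.758 °C

T_out = 24.8 °C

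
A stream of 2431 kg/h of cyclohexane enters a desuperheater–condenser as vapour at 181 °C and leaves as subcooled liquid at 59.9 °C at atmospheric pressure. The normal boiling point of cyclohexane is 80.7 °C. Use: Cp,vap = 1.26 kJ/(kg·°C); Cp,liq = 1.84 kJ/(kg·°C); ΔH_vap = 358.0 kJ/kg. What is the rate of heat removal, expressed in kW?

vapour 181→80.7 °C: -126.38 kJ/kg
condensation at 80.7 °C: -358 kJ/kg
liquid 80.7→59.9 °C: -38.272 kJ/kg
Δh = -126.38 + -358 + -38.272 = -522.65 kJ/kg
Q = ṁ·Δh = 2431 kg/h × -522.65 kJ/kg = -1.2706e+06 kJ/h
|Q| = 352.93 kW

Q_c = 353 kW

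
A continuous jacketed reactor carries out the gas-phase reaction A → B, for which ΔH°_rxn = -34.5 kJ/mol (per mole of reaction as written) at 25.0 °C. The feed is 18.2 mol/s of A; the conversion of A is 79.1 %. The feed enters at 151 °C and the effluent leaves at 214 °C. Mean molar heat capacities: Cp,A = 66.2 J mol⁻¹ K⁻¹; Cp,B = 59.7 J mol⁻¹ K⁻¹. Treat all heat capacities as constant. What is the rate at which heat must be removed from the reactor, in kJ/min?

Q_out = 26300 kJ/min

Extent of reaction ξ = 0.791 × 18.2 = 14.396 mol/s
Reaction term: ξ·ΔH°_rxn = 14.396 × -34.5 = -496.67 kJ/s
Sensible, feed 151→25 °C: -151.81 kJ/s
Outlet flows (mol/s): A 3.8038, B 14.396
Sensible, products 25→214 °C: 210.03 kJ/s
Q = ΔH = -438.45 kJ/s = -438.45 kW
Heat removed = 26307 kJ/min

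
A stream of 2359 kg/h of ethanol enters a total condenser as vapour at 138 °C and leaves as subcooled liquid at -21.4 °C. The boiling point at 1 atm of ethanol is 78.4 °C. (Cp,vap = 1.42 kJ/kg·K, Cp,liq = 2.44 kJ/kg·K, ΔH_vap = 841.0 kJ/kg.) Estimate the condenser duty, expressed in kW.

Q_c = 766 kW

vapour 138→78.4 °C: -84.632 kJ/kg
condensation at 78.4 °C: -841 kJ/kg
liquid 78.4→-21.4 °C: -243.51 kJ/kg
Δh = -84.632 + -841 + -243.51 = -1169.1 kJ/kg
Q = ṁ·Δh = 2359 kg/h × -1169.1 kJ/kg = -2.758e+06 kJ/h
|Q| = 766.11 kW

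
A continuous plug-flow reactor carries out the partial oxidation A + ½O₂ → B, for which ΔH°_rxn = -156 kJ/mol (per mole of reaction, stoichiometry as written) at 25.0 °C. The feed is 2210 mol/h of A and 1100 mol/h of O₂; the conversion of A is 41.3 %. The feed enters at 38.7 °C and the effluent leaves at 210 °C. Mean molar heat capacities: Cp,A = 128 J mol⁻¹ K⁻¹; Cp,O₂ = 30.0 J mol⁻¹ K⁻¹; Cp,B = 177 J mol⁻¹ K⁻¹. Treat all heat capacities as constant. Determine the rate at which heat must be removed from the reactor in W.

Q_out = 22900 W

Extent of reaction ξ = 0.413 × 2210 = 912.73 mol/h
Reaction term: ξ·ΔH°_rxn = 912.73 × -156 = -142390 kJ/h
Sensible, feed 38.7→25 °C: -4327.6 kJ/h
Outlet flows (mol/h): A 1297.3, O₂ 643.63, B 912.73
Sensible, products 25→210 °C: 64179 kJ/h
Q = ΔH = -82535 kJ/h = -22.926 kW
Heat removed = 22926 W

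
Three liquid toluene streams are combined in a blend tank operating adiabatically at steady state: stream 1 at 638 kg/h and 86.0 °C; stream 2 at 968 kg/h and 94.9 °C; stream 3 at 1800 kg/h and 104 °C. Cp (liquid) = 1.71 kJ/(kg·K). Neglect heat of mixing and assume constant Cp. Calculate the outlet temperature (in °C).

No heat crosses the boundary, so H_out = H_in.
Σ ṁᵢCp,ᵢTᵢ = 638×1.71×86.0 + 968×1.71×94.9 + 1800×1.71×104 = 571020
Σ ṁᵢCp,ᵢ = 638×1.71 + 968×1.71 + 1800×1.71 = 5824.3
T_out = 571020 / 5824.3 = 98.042 °C

T_out = 98.0 °C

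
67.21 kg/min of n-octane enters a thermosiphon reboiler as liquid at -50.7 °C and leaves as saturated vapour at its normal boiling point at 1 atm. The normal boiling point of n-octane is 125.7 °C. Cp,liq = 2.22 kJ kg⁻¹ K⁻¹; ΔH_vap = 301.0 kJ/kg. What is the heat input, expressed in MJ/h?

liquid -50.7→125.7 °C: 391.61 kJ/kg
vaporisation at 125.7 °C: 301 kJ/kg
Δh = 391.61 + 301 = 692.61 kJ/kg
Q = ṁ·Δh = 67.21 kg/min × 692.61 kJ/kg = 46550 kJ/min
|Q| = 775.84 kW = 2793 MJ/h

Q = 2790 MJ/h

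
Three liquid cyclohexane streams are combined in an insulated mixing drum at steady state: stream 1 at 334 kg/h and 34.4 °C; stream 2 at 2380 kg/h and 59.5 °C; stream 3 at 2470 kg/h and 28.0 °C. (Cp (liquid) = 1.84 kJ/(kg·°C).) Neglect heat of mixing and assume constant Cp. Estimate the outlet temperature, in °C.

Adiabatic, steady state ⇒ Σ ṁᵢCp,ᵢ(T_out − Tᵢ) = 0
Σ ṁᵢCp,ᵢTᵢ = 334×1.84×34.4 + 2380×1.84×59.5 + 2470×1.84×28.0 = 408960
Σ ṁᵢCp,ᵢ = 334×1.84 + 2380×1.84 + 2470×1.84 = 9538.6
T_out = 408960 / 9538.6 = 42.874 °C

T_out = 42.9 °C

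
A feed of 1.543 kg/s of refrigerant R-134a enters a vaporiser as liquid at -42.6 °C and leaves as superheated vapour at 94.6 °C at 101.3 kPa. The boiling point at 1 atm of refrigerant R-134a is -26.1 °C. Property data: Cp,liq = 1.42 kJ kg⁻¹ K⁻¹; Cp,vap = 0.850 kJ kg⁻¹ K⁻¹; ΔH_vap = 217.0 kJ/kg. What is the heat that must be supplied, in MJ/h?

liquid -42.6→-26.1 °C: 23.43 kJ/kg
vaporisation at -26.1 °C: 217 kJ/kg
vapour -26.1→94.6 °C: 102.59 kJ/kg
Δh = 23.43 + 217 + 102.59 = 343.02 kJ/kg
Q = ṁ·Δh = 1.543 kg/s × 343.02 kJ/kg = 529.29 kJ/s
|Q| = 529.29 kW = 1905.4 MJ/h

Q = 1910 MJ/h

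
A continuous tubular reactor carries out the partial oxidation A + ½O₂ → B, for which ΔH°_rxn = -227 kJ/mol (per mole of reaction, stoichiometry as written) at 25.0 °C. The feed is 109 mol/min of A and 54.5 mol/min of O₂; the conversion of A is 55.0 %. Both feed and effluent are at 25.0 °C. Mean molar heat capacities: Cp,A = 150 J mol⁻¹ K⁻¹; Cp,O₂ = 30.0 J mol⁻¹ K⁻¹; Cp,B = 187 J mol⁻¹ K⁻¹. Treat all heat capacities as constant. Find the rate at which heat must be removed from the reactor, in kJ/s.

Q_out = 227 kJ/s

Extent of reaction ξ = 0.550 × 109 = 59.95 mol/min
Reaction term: ξ·ΔH°_rxn = 59.95 × -227 = -13609 kJ/min
Q = ΔH = -13609 kJ/min = -226.81 kW
Heat removed = 226.81 kJ/s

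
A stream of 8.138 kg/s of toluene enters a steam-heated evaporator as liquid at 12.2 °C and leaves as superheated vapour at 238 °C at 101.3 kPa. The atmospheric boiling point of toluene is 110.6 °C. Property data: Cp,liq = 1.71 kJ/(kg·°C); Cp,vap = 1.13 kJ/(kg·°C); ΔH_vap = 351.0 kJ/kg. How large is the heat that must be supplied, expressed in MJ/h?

liquid 12.2→110.6 °C: 168.26 kJ/kg
vaporisation at 110.6 °C: 351 kJ/kg
vapour 110.6→238 °C: 143.96 kJ/kg
Δh = 168.26 + 351 + 143.96 = 663.23 kJ/kg
Q = ṁ·Δh = 8.138 kg/s × 663.23 kJ/kg = 5397.3 kJ/s
|Q| = 5397.3 kW = 19430 MJ/h

Q = 19400 MJ/h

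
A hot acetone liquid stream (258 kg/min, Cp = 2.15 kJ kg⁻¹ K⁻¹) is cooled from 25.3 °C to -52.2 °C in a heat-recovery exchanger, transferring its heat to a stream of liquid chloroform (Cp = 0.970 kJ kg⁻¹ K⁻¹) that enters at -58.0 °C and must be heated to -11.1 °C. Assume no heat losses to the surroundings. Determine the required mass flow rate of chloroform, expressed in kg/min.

ṁ_c = 945 kg/min

Heat released by hot stream: Q = 258 × 2.15 × (25.3 − -52.2) = 42989 kJ/min
Energy balance on cold side (adiabatic exchanger): Q = ṁ_c·Cp_c·(T_c,out − T_c,in)
ṁ_c = 42989 / [0.970 × (-11.1 − -58.0)] = 944.96 kg/min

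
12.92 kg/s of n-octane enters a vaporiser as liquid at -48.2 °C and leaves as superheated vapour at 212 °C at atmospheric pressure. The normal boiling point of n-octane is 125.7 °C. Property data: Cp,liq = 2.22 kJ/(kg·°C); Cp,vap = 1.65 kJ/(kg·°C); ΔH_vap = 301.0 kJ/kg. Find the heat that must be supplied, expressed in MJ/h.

liquid -48.2→125.7 °C: 386.06 kJ/kg
vaporisation at 125.7 °C: 301 kJ/kg
vapour 125.7→212 °C: 142.39 kJ/kg
Δh = 386.06 + 301 + 142.39 = 829.45 kJ/kg
Q = ṁ·Δh = 12.92 kg/s × 829.45 kJ/kg = 10717 kJ/s
|Q| = 10717 kW = 38580 MJ/h

Q = 38600 MJ/h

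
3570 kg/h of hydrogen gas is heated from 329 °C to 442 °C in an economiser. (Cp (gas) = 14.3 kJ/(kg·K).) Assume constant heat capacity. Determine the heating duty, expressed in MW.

Q = 1.60 MW

Q = ṁ·Cp·ΔT = 3570 × 14.3 × (442 − 329) = 5.7688e+06 kJ/h
Converting: 5.7688e+06 / 3600 s = 1602.4 kW
Heating duty = 1.6024 MW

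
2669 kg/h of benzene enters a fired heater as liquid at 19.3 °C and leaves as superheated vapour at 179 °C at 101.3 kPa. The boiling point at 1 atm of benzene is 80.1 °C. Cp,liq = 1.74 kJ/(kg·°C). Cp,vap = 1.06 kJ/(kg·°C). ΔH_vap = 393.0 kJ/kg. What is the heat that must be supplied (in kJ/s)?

Q = 448 kJ/s

liquid 19.3→80.1 °C: 105.79 kJ/kg
vaporisation at 80.1 °C: 393 kJ/kg
vapour 80.1→179 °C: 104.83 kJ/kg
Δh = 105.79 + 393 + 104.83 = 603.63 kJ/kg
Q = ṁ·Δh = 2669 kg/h × 603.63 kJ/kg = 1.6111e+06 kJ/h
|Q| = 447.52 kW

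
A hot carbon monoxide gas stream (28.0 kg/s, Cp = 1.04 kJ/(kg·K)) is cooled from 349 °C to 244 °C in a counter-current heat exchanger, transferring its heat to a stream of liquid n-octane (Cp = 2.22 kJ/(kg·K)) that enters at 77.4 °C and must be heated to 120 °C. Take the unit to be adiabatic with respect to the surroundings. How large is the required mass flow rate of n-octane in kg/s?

Heat released by hot stream: Q = 28.0 × 1.04 × (349 − 244) = 3057.6 kJ/s
Energy balance on cold side (adiabatic exchanger): Q = ṁ_c·Cp_c·(T_c,out − T_c,in)
ṁ_c = 3057.6 / [2.22 × (120 − 77.4)] = 32.331 kg/s

ṁ_c = 32.3 kg/s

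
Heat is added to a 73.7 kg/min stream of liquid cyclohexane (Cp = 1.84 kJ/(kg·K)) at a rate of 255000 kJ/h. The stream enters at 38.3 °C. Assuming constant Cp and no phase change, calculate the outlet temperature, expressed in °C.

T_out = 69.6 °C

Q = 255000 kJ/h = 4250 kJ/min
ΔT = Q/(ṁ·Cp) = 4250/(73.7×1.84) = 31.34 K
T_out = 38.3 + 31.34 = 69.64 °C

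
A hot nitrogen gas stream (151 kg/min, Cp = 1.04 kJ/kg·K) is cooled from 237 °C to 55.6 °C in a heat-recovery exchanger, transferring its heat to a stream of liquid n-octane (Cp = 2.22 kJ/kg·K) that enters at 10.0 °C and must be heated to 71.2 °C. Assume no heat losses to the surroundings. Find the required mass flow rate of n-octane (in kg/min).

ṁ_c = 210 kg/min

Heat released by hot stream: Q = 151 × 1.04 × (237 − 55.6) = 28487 kJ/min
Energy balance on cold side (adiabatic exchanger): Q = ṁ_c·Cp_c·(T_c,out − T_c,in)
ṁ_c = 28487 / [2.22 × (71.2 − 10.0)] = 209.67 kg/min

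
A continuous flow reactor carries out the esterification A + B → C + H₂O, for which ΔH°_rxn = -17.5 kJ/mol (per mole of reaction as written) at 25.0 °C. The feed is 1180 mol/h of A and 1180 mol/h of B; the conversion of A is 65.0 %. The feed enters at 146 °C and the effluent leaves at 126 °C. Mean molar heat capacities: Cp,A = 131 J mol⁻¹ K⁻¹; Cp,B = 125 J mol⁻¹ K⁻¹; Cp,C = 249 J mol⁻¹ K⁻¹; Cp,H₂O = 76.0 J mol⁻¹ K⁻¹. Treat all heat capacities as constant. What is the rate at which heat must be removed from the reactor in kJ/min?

Q_out = 235 kJ/min

Extent of reaction ξ = 0.650 × 1180 = 767 mol/h
Reaction term: ξ·ΔH°_rxn = 767 × -17.5 = -13422 kJ/h
Sensible, feed 146→25 °C: -36552 kJ/h
Outlet flows (mol/h): A 413, B 413, C 767, H₂O 767
Sensible, products 25→126 °C: 35855 kJ/h
Q = ΔH = -14119 kJ/h = -3.9219 kW
Heat removed = 235.31 kJ/min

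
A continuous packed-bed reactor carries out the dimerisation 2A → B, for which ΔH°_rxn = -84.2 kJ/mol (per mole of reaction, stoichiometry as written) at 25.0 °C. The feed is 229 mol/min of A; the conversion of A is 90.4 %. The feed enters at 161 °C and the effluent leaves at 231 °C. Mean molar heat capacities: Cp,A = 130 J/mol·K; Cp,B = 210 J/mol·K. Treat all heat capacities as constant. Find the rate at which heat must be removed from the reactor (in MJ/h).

Extent of reaction ξ = 0.904 × 229 / 2 = 103.51 mol/min
Reaction term: ξ·ΔH°_rxn = 103.51 × -84.2 = -8715.4 kJ/min
Sensible, feed 161→25 °C: -4048.7 kJ/min
Outlet flows (mol/min): A 21.984, B 103.51
Sensible, products 25→231 °C: 5066.5 kJ/min
Q = ΔH = -7697.6 kJ/min = -128.29 kW
Heat removed = 461.86 MJ/h

Q_out = 462 MJ/h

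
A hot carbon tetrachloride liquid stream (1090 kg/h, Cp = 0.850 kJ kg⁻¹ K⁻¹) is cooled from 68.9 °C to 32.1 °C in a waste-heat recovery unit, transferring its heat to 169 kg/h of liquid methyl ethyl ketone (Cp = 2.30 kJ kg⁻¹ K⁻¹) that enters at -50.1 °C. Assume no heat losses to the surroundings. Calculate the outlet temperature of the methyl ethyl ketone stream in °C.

Heat released by hot stream: Q = 1090 × 0.850 × (68.9 − 32.1) = 34095 kJ/h
Energy balance on cold side (adiabatic exchanger): Q = ṁ_c·Cp_c·(T_c,out − T_c,in)
T_c,out = -50.1 + 34095/(169 × 2.30) = 37.616 °C

T_c,out = 37.6 °C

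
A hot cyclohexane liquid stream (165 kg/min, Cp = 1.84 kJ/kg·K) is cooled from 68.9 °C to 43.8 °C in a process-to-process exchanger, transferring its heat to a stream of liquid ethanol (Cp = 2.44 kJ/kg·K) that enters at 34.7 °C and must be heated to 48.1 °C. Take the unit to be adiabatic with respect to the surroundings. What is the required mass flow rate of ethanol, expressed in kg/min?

ṁ_c = 233 kg/min

Heat released by hot stream: Q = 165 × 1.84 × (68.9 − 43.8) = 7620.4 kJ/min
Energy balance on cold side (adiabatic exchanger): Q = ṁ_c·Cp_c·(T_c,out − T_c,in)
ṁ_c = 7620.4 / [2.44 × (48.1 − 34.7)] = 233.07 kg/min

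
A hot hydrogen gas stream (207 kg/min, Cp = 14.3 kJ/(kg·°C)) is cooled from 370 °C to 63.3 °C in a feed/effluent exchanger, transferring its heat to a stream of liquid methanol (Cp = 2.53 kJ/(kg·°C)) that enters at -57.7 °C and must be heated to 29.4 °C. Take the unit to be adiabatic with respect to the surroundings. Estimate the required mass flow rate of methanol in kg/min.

Heat released by hot stream: Q = 207 × 14.3 × (370 − 63.3) = 907860 kJ/min
Energy balance on cold side (adiabatic exchanger): Q = ṁ_c·Cp_c·(T_c,out − T_c,in)
ṁ_c = 907860 / [2.53 × (29.4 − -57.7)] = 4119.9 kg/min

ṁ_c = 4120 kg/min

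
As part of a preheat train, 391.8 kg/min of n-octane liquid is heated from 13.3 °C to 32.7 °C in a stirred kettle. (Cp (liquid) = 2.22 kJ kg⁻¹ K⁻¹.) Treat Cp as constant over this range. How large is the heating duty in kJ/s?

Q = ṁ·Cp·ΔT = 391.8 × 2.22 × (32.7 − 13.3) = 16874 kJ/min
Converting: 16874 / 60 s = 281.23 kW

Q = 281 kJ/s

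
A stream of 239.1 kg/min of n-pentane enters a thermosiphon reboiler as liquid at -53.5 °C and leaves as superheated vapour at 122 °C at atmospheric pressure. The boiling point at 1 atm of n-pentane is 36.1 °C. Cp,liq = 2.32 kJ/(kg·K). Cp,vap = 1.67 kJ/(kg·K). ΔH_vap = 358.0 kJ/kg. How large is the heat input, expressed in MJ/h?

liquid -53.5→36.1 °C: 207.87 kJ/kg
vaporisation at 36.1 °C: 358 kJ/kg
vapour 36.1→122 °C: 143.45 kJ/kg
Δh = 207.87 + 358 + 143.45 = 709.33 kJ/kg
Q = ṁ·Δh = 239.1 kg/min × 709.33 kJ/kg = 169600 kJ/min
|Q| = 2826.7 kW = 10176 MJ/h

Q = 10200 MJ/h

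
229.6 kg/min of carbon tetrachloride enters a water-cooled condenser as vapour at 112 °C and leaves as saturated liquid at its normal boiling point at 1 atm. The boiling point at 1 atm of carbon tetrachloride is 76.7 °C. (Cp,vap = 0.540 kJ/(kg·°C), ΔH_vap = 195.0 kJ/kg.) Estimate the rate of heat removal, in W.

vapour 112→76.7 °C: -19.062 kJ/kg
condensation at 76.7 °C: -195 kJ/kg
Δh = -19.062 + -195 = -214.06 kJ/kg
Q = ṁ·Δh = 229.6 kg/min × -214.06 kJ/kg = -49149 kJ/min
|Q| = 819.14 kW = 819140 W

Q_c = 819000 W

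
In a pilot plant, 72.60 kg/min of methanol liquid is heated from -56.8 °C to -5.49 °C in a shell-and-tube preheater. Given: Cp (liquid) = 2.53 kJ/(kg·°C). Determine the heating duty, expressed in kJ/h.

Q = ṁ·Cp·ΔT = 72.60 × 2.53 × (-5.49 − -56.8) = 9424.5 kJ/min
Converting: 9424.5 / 60 s = 157.08 kW
Heating duty = 565470 kJ/h

Q = 565000 kJ/h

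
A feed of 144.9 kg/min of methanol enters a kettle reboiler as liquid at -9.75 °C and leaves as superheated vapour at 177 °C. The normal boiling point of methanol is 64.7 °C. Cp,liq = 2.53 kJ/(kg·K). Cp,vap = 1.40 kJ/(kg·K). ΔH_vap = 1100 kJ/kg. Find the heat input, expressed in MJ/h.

liquid -9.75→64.7 °C: 188.36 kJ/kg
vaporisation at 64.7 °C: 1100 kJ/kg
vapour 64.7→177 °C: 157.22 kJ/kg
Δh = 188.36 + 1100 + 157.22 = 1445.6 kJ/kg
Q = ṁ·Δh = 144.9 kg/min × 1445.6 kJ/kg = 209460 kJ/min
|Q| = 3491.1 kW = 12568 MJ/h

Q = 12600 MJ/h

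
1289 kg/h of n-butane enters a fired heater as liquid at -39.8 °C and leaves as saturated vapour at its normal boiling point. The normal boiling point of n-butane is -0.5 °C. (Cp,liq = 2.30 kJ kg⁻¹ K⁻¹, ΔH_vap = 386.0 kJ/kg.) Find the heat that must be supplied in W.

Q = 171000 W

liquid -39.8→-0.5 °C: 90.39 kJ/kg
vaporisation at -0.5 °C: 386 kJ/kg
Δh = 90.39 + 386 = 476.39 kJ/kg
Q = ṁ·Δh = 1289 kg/h × 476.39 kJ/kg = 614070 kJ/h
|Q| = 170.57 kW = 170570 W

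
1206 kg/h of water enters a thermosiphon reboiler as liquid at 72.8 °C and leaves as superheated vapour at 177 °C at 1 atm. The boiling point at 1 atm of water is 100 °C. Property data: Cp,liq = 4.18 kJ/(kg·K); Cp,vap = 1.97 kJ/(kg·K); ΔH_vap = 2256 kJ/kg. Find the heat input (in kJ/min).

liquid 72.8→100 °C: 113.7 kJ/kg
vaporisation at 100 °C: 2256 kJ/kg
vapour 100→177 °C: 151.69 kJ/kg
Δh = 113.7 + 2256 + 151.69 = 2521.4 kJ/kg
Q = ṁ·Δh = 1206 kg/h × 2521.4 kJ/kg = 3.0408e+06 kJ/h
|Q| = 844.66 kW = 50680 kJ/min

Q = 50700 kJ/min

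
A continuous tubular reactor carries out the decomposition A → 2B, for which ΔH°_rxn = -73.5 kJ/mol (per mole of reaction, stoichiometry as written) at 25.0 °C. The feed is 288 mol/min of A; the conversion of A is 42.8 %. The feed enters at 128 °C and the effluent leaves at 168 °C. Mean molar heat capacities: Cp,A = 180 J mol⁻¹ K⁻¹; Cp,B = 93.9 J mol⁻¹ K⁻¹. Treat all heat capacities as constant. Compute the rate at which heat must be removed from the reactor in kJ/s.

Extent of reaction ξ = 0.428 × 288 = 123.26 mol/min
Reaction term: ξ·ΔH°_rxn = 123.26 × -73.5 = -9059.9 kJ/min
Sensible, feed 128→25 °C: -5339.5 kJ/min
Outlet flows (mol/min): A 164.74, B 246.53
Sensible, products 25→168 °C: 7550.6 kJ/min
Q = ΔH = -6848.8 kJ/min = -114.15 kW
Heat removed = 114.15 kJ/s

Q_out = 114 kJ/s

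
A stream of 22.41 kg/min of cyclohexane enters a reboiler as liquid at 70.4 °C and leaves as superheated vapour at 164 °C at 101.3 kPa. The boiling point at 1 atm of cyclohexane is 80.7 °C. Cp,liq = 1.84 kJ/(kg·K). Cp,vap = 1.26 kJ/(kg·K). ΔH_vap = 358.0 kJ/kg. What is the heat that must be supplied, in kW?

Q = 180 kW

liquid 70.4→80.7 °C: 18.952 kJ/kg
vaporisation at 80.7 °C: 358 kJ/kg
vapour 80.7→164 °C: 104.96 kJ/kg
Δh = 18.952 + 358 + 104.96 = 481.91 kJ/kg
Q = ṁ·Δh = 22.41 kg/min × 481.91 kJ/kg = 10800 kJ/min
|Q| = 179.99 kW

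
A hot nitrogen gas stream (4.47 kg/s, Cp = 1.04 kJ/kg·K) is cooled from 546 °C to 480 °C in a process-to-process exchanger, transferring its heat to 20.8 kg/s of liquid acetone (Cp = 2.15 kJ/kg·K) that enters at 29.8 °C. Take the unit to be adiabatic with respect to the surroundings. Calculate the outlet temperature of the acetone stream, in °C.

T_c,out = 36.7 °C

Heat released by hot stream: Q = 4.47 × 1.04 × (546 − 480) = 306.82 kJ/s
Energy balance on cold side (adiabatic exchanger): Q = ṁ_c·Cp_c·(T_c,out − T_c,in)
T_c,out = 29.8 + 306.82/(20.8 × 2.15) = 36.661 °C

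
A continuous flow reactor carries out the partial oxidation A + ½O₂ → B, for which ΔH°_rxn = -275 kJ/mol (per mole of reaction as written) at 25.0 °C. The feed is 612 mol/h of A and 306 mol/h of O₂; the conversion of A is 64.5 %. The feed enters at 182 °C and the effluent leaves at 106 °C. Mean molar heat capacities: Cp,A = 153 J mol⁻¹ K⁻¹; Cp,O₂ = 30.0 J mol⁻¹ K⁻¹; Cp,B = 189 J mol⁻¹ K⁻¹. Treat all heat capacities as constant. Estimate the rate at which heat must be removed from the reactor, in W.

Extent of reaction ξ = 0.645 × 612 = 394.74 mol/h
Reaction term: ξ·ΔH°_rxn = 394.74 × -275 = -108550 kJ/h
Sensible, feed 182→25 °C: -16142 kJ/h
Outlet flows (mol/h): A 217.26, O₂ 108.63, B 394.74
Sensible, products 25→106 °C: 8999.5 kJ/h
Q = ΔH = -115700 kJ/h = -32.138 kW
Heat removed = 32138 W

Q_out = 32100 W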